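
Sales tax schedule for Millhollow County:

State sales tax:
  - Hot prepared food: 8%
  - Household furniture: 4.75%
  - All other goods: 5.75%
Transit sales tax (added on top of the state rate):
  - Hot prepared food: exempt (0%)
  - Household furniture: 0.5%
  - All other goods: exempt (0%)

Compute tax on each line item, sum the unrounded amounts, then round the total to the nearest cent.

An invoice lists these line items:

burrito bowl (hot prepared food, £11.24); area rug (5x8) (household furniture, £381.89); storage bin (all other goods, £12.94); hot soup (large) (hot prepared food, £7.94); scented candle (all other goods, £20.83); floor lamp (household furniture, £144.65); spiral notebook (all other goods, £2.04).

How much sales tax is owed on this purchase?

£31.24

Burrito bowl £11.24: hot prepared food → 8% + 0% transit = 8% → £0.8992
Area rug (5x8) £381.89: household furniture → 4.75% + 0.5% transit = 5.25% → £20.049225
Storage bin £12.94: all other goods → 5.75% + 0% transit = 5.75% → £0.74405
Hot soup (large) £7.94: hot prepared food → 8% + 0% transit = 8% → £0.6352
Scented candle £20.83: all other goods → 5.75% + 0% transit = 5.75% → £1.197725
Floor lamp £144.65: household furniture → 4.75% + 0.5% transit = 5.25% → £7.594125
Spiral notebook £2.04: all other goods → 5.75% + 0% transit = 5.75% → £0.1173
Unrounded tax sum = £31.236825 → £31.24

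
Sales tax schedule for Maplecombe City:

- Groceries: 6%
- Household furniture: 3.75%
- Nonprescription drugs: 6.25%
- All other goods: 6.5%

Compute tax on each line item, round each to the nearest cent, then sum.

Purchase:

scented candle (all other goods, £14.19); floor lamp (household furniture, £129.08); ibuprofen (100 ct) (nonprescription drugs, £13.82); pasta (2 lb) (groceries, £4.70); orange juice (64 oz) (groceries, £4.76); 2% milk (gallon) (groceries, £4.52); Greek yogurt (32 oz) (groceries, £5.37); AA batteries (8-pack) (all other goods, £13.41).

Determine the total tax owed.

£8.65

Scented candle £14.19: all other goods → 6.5% → £0.92
Floor lamp £129.08: household furniture → 3.75% → £4.84
Ibuprofen (100 ct) £13.82: nonprescription drugs → 6.25% → £0.86
Pasta (2 lb) £4.70: groceries → 6% → £0.28
Orange juice (64 oz) £4.76: groceries → 6% → £0.29
2% milk (gallon) £4.52: groceries → 6% → £0.27
Greek yogurt (32 oz) £5.37: groceries → 6% → £0.32
AA batteries (8-pack) £13.41: all other goods → 6.5% → £0.87
Total tax = £0.92 + £4.84 + £0.86 + £0.28 + £0.29 + £0.27 + £0.32 + £0.87 = £8.65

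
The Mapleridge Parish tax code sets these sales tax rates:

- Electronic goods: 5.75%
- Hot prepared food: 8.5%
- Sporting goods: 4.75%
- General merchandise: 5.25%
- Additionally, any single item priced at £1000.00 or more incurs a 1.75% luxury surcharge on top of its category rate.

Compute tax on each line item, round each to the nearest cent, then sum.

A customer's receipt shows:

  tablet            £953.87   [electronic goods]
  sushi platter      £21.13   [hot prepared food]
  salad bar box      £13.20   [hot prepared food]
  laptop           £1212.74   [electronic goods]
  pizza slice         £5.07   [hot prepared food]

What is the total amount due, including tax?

£2355.17

Tablet £953.87: electronic goods → 5.75% → £54.85
Sushi platter £21.13: hot prepared food → 8.5% → £1.80
Salad bar box £13.20: hot prepared food → 8.5% → £1.12
Laptop £1212.74: electronic goods → 5.75% + 1.75% surcharge = 7.5% → £90.96
Pizza slice £5.07: hot prepared food → 8.5% → £0.43
Subtotal = £2206.01; tax = £149.16; total due = £2355.17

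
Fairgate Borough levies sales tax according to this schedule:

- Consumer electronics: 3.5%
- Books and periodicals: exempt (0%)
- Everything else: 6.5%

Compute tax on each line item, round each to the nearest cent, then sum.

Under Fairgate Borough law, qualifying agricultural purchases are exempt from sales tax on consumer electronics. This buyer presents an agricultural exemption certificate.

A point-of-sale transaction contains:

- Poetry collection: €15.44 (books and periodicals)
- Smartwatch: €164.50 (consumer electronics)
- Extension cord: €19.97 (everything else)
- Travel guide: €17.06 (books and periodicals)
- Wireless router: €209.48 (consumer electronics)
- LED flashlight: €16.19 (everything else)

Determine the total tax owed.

€2.35

Poetry collection €15.44: books and periodicals → 0% → €0.00
Smartwatch €164.50: consumer electronics, buyer-exempt → 0% → €0.00
Extension cord €19.97: everything else → 6.5% → €1.30
Travel guide €17.06: books and periodicals → 0% → €0.00
Wireless router €209.48: consumer electronics, buyer-exempt → 0% → €0.00
LED flashlight €16.19: everything else → 6.5% → €1.05
Total tax = €1.30 + €1.05 = €2.35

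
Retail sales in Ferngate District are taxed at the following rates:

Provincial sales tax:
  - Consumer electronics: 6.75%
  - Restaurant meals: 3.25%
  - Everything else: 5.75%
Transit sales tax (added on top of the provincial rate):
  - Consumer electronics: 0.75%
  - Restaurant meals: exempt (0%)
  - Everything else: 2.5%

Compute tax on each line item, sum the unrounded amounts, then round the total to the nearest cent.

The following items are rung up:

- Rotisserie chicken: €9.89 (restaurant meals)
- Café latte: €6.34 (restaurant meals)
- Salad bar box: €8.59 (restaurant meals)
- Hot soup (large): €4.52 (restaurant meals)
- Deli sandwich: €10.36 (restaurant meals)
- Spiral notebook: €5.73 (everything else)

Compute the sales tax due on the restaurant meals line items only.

€1.29

Rotisserie chicken €9.89: restaurant meals → 3.25% + 0% transit = 3.25% → €0.321425
Café latte €6.34: restaurant meals → 3.25% + 0% transit = 3.25% → €0.20605
Salad bar box €8.59: restaurant meals → 3.25% + 0% transit = 3.25% → €0.279175
Hot soup (large) €4.52: restaurant meals → 3.25% + 0% transit = 3.25% → €0.1469
Deli sandwich €10.36: restaurant meals → 3.25% + 0% transit = 3.25% → €0.3367
Tax on restaurant meals: unrounded sum = €1.29025 → €1.29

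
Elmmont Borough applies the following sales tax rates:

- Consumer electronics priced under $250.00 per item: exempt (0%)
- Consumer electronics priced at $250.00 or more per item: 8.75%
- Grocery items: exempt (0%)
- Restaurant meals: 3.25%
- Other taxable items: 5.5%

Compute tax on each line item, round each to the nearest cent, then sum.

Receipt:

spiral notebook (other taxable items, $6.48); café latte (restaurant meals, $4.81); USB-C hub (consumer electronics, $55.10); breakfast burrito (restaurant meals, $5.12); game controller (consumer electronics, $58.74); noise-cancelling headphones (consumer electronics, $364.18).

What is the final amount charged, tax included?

Spiral notebook $6.48: other taxable items → 5.5% → $0.36
Café latte $4.81: restaurant meals → 3.25% → $0.16
USB-C hub $55.10: consumer electronics, under $250.00 → 0% → $0.00
Breakfast burrito $5.12: restaurant meals → 3.25% → $0.17
Game controller $58.74: consumer electronics, under $250.00 → 0% → $0.00
Noise-cancelling headphones $364.18: consumer electronics, $250.00 or more → 8.75% → $31.87
Subtotal = $494.43; tax = $32.56; total due = $526.99

$526.99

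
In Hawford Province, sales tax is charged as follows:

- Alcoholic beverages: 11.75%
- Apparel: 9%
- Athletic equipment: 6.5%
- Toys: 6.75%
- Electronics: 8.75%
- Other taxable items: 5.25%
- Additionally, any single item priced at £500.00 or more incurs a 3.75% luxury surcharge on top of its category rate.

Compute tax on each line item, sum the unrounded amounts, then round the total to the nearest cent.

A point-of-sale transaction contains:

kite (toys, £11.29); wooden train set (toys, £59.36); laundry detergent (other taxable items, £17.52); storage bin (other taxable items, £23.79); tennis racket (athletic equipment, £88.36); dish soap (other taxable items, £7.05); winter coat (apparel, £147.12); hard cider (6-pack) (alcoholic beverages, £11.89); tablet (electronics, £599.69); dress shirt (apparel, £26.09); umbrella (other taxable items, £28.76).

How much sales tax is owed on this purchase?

Kite £11.29: toys → 6.75% → £0.762075
Wooden train set £59.36: toys → 6.75% → £4.0068
Laundry detergent £17.52: other taxable items → 5.25% → £0.9198
Storage bin £23.79: other taxable items → 5.25% → £1.248975
Tennis racket £88.36: athletic equipment → 6.5% → £5.7434
Dish soap £7.05: other taxable items → 5.25% → £0.370125
Winter coat £147.12: apparel → 9% → £13.2408
Hard cider (6-pack) £11.89: alcoholic beverages → 11.75% → £1.397075
Tablet £599.69: electronics → 8.75% + 3.75% surcharge = 12.5% → £74.96125
Dress shirt £26.09: apparel → 9% → £2.3481
Umbrella £28.76: other taxable items → 5.25% → £1.5099
Unrounded tax sum = £106.5083 → £106.51

£106.51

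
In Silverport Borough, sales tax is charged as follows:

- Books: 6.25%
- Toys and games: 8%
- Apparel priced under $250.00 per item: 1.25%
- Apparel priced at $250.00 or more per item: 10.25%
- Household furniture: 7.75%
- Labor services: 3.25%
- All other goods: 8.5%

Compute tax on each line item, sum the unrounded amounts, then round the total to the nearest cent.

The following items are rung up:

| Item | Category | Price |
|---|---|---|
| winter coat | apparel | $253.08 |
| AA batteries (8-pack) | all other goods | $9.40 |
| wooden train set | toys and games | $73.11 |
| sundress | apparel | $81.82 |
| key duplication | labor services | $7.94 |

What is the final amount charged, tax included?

Winter coat $253.08: apparel, $250.00 or more → 10.25% → $25.9407
AA batteries (8-pack) $9.40: all other goods → 8.5% → $0.799
Wooden train set $73.11: toys and games → 8% → $5.8488
Sundress $81.82: apparel, under $250.00 → 1.25% → $1.02275
Key duplication $7.94: labor services → 3.25% → $0.25805
Subtotal = $425.35; unrounded tax = $33.8693 → $33.87; total due = $459.22

$459.22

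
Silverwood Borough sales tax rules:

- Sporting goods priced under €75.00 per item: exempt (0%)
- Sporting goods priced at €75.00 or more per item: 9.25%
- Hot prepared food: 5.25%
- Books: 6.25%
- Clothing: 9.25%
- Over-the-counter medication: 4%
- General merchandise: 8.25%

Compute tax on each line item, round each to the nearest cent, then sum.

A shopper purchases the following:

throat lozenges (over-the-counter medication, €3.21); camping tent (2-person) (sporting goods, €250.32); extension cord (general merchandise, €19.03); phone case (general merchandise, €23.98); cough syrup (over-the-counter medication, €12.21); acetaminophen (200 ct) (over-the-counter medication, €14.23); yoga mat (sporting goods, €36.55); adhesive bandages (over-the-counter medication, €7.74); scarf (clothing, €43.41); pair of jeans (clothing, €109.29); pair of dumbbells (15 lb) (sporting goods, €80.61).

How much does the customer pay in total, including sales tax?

Throat lozenges €3.21: over-the-counter medication → 4% → €0.13
Camping tent (2-person) €250.32: sporting goods, €75.00 or more → 9.25% → €23.15
Extension cord €19.03: general merchandise → 8.25% → €1.57
Phone case €23.98: general merchandise → 8.25% → €1.98
Cough syrup €12.21: over-the-counter medication → 4% → €0.49
Acetaminophen (200 ct) €14.23: over-the-counter medication → 4% → €0.57
Yoga mat €36.55: sporting goods, under €75.00 → 0% → €0.00
Adhesive bandages €7.74: over-the-counter medication → 4% → €0.31
Scarf €43.41: clothing → 9.25% → €4.02
Pair of jeans €109.29: clothing → 9.25% → €10.11
Pair of dumbbells (15 lb) €80.61: sporting goods, €75.00 or more → 9.25% → €7.46
Subtotal = €600.58; tax = €49.79; total due = €650.37

€650.37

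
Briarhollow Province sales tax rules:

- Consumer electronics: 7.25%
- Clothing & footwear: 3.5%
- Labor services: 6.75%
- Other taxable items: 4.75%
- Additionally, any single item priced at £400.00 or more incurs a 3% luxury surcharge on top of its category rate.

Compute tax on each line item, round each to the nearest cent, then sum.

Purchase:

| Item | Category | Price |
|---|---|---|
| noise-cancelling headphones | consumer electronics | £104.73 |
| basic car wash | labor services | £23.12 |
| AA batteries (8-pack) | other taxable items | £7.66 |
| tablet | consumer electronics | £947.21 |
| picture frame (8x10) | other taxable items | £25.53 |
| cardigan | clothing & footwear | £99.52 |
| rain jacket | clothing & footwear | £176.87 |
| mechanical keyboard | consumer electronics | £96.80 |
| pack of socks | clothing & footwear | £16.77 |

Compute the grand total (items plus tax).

£1623.30

Noise-cancelling headphones £104.73: consumer electronics → 7.25% → £7.59
Basic car wash £23.12: labor services → 6.75% → £1.56
AA batteries (8-pack) £7.66: other taxable items → 4.75% → £0.36
Tablet £947.21: consumer electronics → 7.25% + 3% surcharge = 10.25% → £97.09
Picture frame (8x10) £25.53: other taxable items → 4.75% → £1.21
Cardigan £99.52: clothing & footwear → 3.5% → £3.48
Rain jacket £176.87: clothing & footwear → 3.5% → £6.19
Mechanical keyboard £96.80: consumer electronics → 7.25% → £7.02
Pack of socks £16.77: clothing & footwear → 3.5% → £0.59
Subtotal = £1498.21; tax = £125.09; total due = £1623.30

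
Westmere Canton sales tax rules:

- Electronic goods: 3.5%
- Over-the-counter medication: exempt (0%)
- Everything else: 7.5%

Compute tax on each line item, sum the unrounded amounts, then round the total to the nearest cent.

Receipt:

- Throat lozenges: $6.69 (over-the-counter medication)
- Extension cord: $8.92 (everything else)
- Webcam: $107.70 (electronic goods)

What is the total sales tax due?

Throat lozenges $6.69: over-the-counter medication → 0% → $0.00
Extension cord $8.92: everything else → 7.5% → $0.669
Webcam $107.70: electronic goods → 3.5% → $3.7695
Unrounded tax sum = $4.4385 → $4.44

$4.44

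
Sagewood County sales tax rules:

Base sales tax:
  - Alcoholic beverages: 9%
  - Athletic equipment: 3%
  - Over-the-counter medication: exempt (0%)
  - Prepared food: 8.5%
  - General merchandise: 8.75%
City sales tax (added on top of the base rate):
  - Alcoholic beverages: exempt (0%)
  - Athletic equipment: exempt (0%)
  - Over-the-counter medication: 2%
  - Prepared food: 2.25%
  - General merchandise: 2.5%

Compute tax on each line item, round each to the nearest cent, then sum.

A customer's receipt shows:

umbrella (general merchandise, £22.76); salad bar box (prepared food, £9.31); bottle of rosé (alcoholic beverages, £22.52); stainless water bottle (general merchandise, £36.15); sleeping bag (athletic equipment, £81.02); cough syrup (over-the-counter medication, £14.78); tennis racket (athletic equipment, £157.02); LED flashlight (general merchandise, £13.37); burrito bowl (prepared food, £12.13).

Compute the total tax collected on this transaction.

Umbrella £22.76: general merchandise → 8.75% + 2.5% city = 11.25% → £2.56
Salad bar box £9.31: prepared food → 8.5% + 2.25% city = 10.75% → £1.00
Bottle of rosé £22.52: alcoholic beverages → 9% + 0% city = 9% → £2.03
Stainless water bottle £36.15: general merchandise → 8.75% + 2.5% city = 11.25% → £4.07
Sleeping bag £81.02: athletic equipment → 3% + 0% city = 3% → £2.43
Cough syrup £14.78: over-the-counter medication → 0% + 2% city = 2% → £0.30
Tennis racket £157.02: athletic equipment → 3% + 0% city = 3% → £4.71
LED flashlight £13.37: general merchandise → 8.75% + 2.5% city = 11.25% → £1.50
Burrito bowl £12.13: prepared food → 8.5% + 2.25% city = 10.75% → £1.30
Total tax = £2.56 + £1.00 + £2.03 + £4.07 + £2.43 + £0.30 + £4.71 + £1.50 + £1.30 = £19.90

£19.90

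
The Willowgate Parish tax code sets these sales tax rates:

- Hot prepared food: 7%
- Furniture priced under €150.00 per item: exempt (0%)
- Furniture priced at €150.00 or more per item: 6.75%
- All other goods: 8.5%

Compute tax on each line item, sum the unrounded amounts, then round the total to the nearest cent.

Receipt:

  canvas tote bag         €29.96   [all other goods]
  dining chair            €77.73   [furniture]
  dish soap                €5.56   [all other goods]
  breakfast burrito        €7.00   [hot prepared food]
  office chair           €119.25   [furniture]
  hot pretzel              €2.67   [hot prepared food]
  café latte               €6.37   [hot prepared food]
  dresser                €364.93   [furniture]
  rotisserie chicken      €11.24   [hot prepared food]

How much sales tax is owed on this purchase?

Canvas tote bag €29.96: all other goods → 8.5% → €2.5466
Dining chair €77.73: furniture, under €150.00 → 0% → €0.00
Dish soap €5.56: all other goods → 8.5% → €0.4726
Breakfast burrito €7.00: hot prepared food → 7% → €0.49
Office chair €119.25: furniture, under €150.00 → 0% → €0.00
Hot pretzel €2.67: hot prepared food → 7% → €0.1869
Café latte €6.37: hot prepared food → 7% → €0.4459
Dresser €364.93: furniture, €150.00 or more → 6.75% → €24.632775
Rotisserie chicken €11.24: hot prepared food → 7% → €0.7868
Unrounded tax sum = €29.561575 → €29.56

€29.56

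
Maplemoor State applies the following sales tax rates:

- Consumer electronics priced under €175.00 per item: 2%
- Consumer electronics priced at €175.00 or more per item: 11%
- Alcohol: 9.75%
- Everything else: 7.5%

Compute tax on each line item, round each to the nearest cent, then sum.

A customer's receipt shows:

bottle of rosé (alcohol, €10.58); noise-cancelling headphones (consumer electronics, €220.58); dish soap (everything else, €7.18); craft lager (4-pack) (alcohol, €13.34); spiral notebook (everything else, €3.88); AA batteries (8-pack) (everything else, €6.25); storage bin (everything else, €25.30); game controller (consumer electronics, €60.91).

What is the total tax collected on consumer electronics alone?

Noise-cancelling headphones €220.58: consumer electronics, €175.00 or more → 11% → €24.26
Game controller €60.91: consumer electronics, under €175.00 → 2% → €1.22
Tax on consumer electronics = €24.26 + €1.22 = €25.48

€25.48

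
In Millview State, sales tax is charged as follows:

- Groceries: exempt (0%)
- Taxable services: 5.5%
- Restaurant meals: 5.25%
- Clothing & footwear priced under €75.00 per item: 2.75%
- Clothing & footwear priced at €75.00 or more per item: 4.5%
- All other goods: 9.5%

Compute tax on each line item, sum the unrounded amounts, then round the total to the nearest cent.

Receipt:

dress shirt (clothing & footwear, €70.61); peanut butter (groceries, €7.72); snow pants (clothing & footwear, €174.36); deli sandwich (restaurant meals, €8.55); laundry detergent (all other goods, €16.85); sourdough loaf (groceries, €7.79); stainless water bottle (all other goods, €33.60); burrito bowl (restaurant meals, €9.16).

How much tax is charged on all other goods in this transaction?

€4.79

Laundry detergent €16.85: all other goods → 9.5% → €1.60075
Stainless water bottle €33.60: all other goods → 9.5% → €3.192
Tax on all other goods: unrounded sum = €4.79275 → €4.79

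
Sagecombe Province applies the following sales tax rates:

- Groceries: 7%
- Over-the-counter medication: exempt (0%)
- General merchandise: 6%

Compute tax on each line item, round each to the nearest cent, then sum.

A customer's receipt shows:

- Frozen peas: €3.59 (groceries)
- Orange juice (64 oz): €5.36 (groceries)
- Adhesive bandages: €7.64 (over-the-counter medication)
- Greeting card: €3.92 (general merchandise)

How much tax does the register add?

Frozen peas €3.59: groceries → 7% → €0.25
Orange juice (64 oz) €5.36: groceries → 7% → €0.38
Adhesive bandages €7.64: over-the-counter medication → 0% → €0.00
Greeting card €3.92: general merchandise → 6% → €0.24
Total tax = €0.25 + €0.38 + €0.24 = €0.87

€0.87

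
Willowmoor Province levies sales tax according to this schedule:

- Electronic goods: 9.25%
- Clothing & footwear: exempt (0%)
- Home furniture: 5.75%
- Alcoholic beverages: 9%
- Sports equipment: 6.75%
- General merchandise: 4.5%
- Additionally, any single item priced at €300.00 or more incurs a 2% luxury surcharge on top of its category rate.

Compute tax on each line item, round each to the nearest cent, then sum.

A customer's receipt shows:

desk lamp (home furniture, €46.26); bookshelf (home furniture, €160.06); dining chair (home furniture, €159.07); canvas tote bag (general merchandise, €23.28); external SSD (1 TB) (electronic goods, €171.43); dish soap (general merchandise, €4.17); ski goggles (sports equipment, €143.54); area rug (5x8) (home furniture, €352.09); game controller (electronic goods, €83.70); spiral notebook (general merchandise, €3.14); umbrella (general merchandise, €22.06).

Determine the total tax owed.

Desk lamp €46.26: home furniture → 5.75% → €2.66
Bookshelf €160.06: home furniture → 5.75% → €9.20
Dining chair €159.07: home furniture → 5.75% → €9.15
Canvas tote bag €23.28: general merchandise → 4.5% → €1.05
External SSD (1 TB) €171.43: electronic goods → 9.25% → €15.86
Dish soap €4.17: general merchandise → 4.5% → €0.19
Ski goggles €143.54: sports equipment → 6.75% → €9.69
Area rug (5x8) €352.09: home furniture → 5.75% + 2% surcharge = 7.75% → €27.29
Game controller €83.70: electronic goods → 9.25% → €7.74
Spiral notebook €3.14: general merchandise → 4.5% → €0.14
Umbrella €22.06: general merchandise → 4.5% → €0.99
Total tax = €2.66 + €9.20 + €9.15 + €1.05 + €15.86 + €0.19 + €9.69 + €27.29 + €7.74 + €0.14 + €0.99 = €83.96

€83.96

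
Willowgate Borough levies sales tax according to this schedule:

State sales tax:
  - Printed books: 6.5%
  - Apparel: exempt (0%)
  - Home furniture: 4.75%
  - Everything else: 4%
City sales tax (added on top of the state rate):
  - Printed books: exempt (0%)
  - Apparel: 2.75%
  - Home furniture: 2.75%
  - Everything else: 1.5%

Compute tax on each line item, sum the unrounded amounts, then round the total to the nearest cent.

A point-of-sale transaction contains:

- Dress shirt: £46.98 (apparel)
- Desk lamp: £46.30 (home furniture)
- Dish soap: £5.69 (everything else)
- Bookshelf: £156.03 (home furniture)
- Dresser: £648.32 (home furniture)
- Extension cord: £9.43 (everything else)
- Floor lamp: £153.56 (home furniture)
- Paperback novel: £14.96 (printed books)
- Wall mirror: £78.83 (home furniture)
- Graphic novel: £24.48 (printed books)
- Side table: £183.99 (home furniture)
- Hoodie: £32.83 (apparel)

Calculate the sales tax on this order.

£100.62

Dress shirt £46.98: apparel → 0% + 2.75% city = 2.75% → £1.29195
Desk lamp £46.30: home furniture → 4.75% + 2.75% city = 7.5% → £3.4725
Dish soap £5.69: everything else → 4% + 1.5% city = 5.5% → £0.31295
Bookshelf £156.03: home furniture → 4.75% + 2.75% city = 7.5% → £11.70225
Dresser £648.32: home furniture → 4.75% + 2.75% city = 7.5% → £48.624
Extension cord £9.43: everything else → 4% + 1.5% city = 5.5% → £0.51865
Floor lamp £153.56: home furniture → 4.75% + 2.75% city = 7.5% → £11.517
Paperback novel £14.96: printed books → 6.5% + 0% city = 6.5% → £0.9724
Wall mirror £78.83: home furniture → 4.75% + 2.75% city = 7.5% → £5.91225
Graphic novel £24.48: printed books → 6.5% + 0% city = 6.5% → £1.5912
Side table £183.99: home furniture → 4.75% + 2.75% city = 7.5% → £13.79925
Hoodie £32.83: apparel → 0% + 2.75% city = 2.75% → £0.902825
Unrounded tax sum = £100.617225 → £100.62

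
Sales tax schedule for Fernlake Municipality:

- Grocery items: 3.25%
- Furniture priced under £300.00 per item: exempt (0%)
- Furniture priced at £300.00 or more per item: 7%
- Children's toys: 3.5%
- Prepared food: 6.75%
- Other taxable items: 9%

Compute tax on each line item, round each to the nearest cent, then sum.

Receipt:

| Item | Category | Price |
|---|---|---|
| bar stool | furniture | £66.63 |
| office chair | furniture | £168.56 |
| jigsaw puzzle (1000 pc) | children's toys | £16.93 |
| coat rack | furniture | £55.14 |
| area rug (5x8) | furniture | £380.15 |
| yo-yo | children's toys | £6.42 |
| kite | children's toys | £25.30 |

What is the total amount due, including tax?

Bar stool £66.63: furniture, under £300.00 → 0% → £0.00
Office chair £168.56: furniture, under £300.00 → 0% → £0.00
Jigsaw puzzle (1000 pc) £16.93: children's toys → 3.5% → £0.59
Coat rack £55.14: furniture, under £300.00 → 0% → £0.00
Area rug (5x8) £380.15: furniture, £300.00 or more → 7% → £26.61
Yo-yo £6.42: children's toys → 3.5% → £0.22
Kite £25.30: children's toys → 3.5% → £0.89
Subtotal = £719.13; tax = £28.31; total due = £747.44

£747.44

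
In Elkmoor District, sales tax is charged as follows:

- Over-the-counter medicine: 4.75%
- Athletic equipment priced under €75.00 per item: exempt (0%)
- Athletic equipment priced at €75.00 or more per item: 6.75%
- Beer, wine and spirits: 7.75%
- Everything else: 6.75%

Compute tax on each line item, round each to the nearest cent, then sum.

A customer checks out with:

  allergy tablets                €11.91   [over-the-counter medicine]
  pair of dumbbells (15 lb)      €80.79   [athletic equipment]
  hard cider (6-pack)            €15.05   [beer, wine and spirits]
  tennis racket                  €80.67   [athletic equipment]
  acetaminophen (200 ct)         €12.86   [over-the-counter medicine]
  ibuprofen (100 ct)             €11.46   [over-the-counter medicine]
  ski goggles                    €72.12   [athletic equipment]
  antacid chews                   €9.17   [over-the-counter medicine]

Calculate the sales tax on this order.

€14.23

Allergy tablets €11.91: over-the-counter medicine → 4.75% → €0.57
Pair of dumbbells (15 lb) €80.79: athletic equipment, €75.00 or more → 6.75% → €5.45
Hard cider (6-pack) €15.05: beer, wine and spirits → 7.75% → €1.17
Tennis racket €80.67: athletic equipment, €75.00 or more → 6.75% → €5.45
Acetaminophen (200 ct) €12.86: over-the-counter medicine → 4.75% → €0.61
Ibuprofen (100 ct) €11.46: over-the-counter medicine → 4.75% → €0.54
Ski goggles €72.12: athletic equipment, under €75.00 → 0% → €0.00
Antacid chews €9.17: over-the-counter medicine → 4.75% → €0.44
Total tax = €0.57 + €5.45 + €1.17 + €5.45 + €0.61 + €0.54 + €0.44 = €14.23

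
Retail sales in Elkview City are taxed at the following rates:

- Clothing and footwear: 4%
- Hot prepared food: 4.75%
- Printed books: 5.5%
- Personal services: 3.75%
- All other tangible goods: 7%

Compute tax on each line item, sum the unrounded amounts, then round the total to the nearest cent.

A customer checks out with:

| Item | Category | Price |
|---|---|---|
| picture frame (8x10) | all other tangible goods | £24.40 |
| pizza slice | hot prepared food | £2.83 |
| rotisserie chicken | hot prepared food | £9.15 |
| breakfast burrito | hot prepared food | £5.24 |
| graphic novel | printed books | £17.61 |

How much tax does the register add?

£3.49

Picture frame (8x10) £24.40: all other tangible goods → 7% → £1.708
Pizza slice £2.83: hot prepared food → 4.75% → £0.134425
Rotisserie chicken £9.15: hot prepared food → 4.75% → £0.434625
Breakfast burrito £5.24: hot prepared food → 4.75% → £0.2489
Graphic novel £17.61: printed books → 5.5% → £0.96855
Unrounded tax sum = £3.4945 → £3.49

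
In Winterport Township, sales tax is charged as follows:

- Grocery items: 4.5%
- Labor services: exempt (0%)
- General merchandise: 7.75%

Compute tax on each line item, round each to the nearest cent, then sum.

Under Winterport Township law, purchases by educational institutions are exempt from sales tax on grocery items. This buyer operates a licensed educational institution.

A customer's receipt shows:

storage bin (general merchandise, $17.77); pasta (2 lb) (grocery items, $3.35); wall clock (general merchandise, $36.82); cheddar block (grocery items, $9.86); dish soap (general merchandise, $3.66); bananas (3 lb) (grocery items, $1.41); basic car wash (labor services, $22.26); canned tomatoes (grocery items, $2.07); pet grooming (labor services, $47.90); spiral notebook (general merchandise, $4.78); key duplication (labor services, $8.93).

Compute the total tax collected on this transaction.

$4.88

Storage bin $17.77: general merchandise → 7.75% → $1.38
Pasta (2 lb) $3.35: grocery items, buyer-exempt → 0% → $0.00
Wall clock $36.82: general merchandise → 7.75% → $2.85
Cheddar block $9.86: grocery items, buyer-exempt → 0% → $0.00
Dish soap $3.66: general merchandise → 7.75% → $0.28
Bananas (3 lb) $1.41: grocery items, buyer-exempt → 0% → $0.00
Basic car wash $22.26: labor services → 0% → $0.00
Canned tomatoes $2.07: grocery items, buyer-exempt → 0% → $0.00
Pet grooming $47.90: labor services → 0% → $0.00
Spiral notebook $4.78: general merchandise → 7.75% → $0.37
Key duplication $8.93: labor services → 0% → $0.00
Total tax = $1.38 + $2.85 + $0.28 + $0.37 = $4.88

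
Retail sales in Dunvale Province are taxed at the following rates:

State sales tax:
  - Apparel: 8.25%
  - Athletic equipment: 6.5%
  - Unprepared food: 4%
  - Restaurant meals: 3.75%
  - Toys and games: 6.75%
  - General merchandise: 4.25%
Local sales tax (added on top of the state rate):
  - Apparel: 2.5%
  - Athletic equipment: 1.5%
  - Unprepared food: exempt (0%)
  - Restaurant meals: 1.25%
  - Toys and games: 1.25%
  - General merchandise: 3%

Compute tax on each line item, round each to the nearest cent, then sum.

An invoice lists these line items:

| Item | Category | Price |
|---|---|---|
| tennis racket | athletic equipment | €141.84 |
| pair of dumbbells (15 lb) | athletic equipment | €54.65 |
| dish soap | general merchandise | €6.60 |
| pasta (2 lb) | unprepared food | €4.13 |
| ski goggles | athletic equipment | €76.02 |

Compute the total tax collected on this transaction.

Tennis racket €141.84: athletic equipment → 6.5% + 1.5% local = 8% → €11.35
Pair of dumbbells (15 lb) €54.65: athletic equipment → 6.5% + 1.5% local = 8% → €4.37
Dish soap €6.60: general merchandise → 4.25% + 3% local = 7.25% → €0.48
Pasta (2 lb) €4.13: unprepared food → 4% + 0% local = 4% → €0.17
Ski goggles €76.02: athletic equipment → 6.5% + 1.5% local = 8% → €6.08
Total tax = €11.35 + €4.37 + €0.48 + €0.17 + €6.08 = €22.45

€22.45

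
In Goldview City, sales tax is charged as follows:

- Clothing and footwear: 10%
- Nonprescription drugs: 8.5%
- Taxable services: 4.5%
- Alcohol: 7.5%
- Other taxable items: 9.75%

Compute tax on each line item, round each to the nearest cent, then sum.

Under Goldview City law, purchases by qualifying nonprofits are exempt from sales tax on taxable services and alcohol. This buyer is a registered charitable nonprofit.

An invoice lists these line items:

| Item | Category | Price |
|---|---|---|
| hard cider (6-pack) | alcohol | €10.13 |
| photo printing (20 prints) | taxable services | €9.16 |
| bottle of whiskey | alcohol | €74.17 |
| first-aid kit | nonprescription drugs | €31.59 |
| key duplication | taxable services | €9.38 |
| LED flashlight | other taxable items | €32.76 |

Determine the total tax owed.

€5.88

Hard cider (6-pack) €10.13: alcohol, buyer-exempt → 0% → €0.00
Photo printing (20 prints) €9.16: taxable services, buyer-exempt → 0% → €0.00
Bottle of whiskey €74.17: alcohol, buyer-exempt → 0% → €0.00
First-aid kit €31.59: nonprescription drugs → 8.5% → €2.69
Key duplication €9.38: taxable services, buyer-exempt → 0% → €0.00
LED flashlight €32.76: other taxable items → 9.75% → €3.19
Total tax = €2.69 + €3.19 = €5.88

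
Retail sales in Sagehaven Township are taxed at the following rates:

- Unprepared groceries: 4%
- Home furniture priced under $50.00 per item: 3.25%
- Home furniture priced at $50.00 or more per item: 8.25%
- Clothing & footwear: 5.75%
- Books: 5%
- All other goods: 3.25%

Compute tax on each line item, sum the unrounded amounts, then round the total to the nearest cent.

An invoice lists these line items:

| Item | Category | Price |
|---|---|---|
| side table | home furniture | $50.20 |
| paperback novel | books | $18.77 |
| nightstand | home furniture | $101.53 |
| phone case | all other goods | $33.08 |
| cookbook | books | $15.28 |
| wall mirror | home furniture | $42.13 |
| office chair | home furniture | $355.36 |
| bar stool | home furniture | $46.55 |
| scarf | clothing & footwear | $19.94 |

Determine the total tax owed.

Side table $50.20: home furniture, $50.00 or more → 8.25% → $4.1415
Paperback novel $18.77: books → 5% → $0.9385
Nightstand $101.53: home furniture, $50.00 or more → 8.25% → $8.376225
Phone case $33.08: all other goods → 3.25% → $1.0751
Cookbook $15.28: books → 5% → $0.764
Wall mirror $42.13: home furniture, under $50.00 → 3.25% → $1.369225
Office chair $355.36: home furniture, $50.00 or more → 8.25% → $29.3172
Bar stool $46.55: home furniture, under $50.00 → 3.25% → $1.512875
Scarf $19.94: clothing & footwear → 5.75% → $1.14655
Unrounded tax sum = $48.641175 → $48.64

$48.64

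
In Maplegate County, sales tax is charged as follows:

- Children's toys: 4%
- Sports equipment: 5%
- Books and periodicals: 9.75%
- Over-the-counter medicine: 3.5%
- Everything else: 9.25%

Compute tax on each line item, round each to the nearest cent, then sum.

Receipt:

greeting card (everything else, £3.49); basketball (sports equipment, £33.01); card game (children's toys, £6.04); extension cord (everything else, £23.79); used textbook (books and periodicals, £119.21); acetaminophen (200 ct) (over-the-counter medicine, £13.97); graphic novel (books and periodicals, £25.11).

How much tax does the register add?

Greeting card £3.49: everything else → 9.25% → £0.32
Basketball £33.01: sports equipment → 5% → £1.65
Card game £6.04: children's toys → 4% → £0.24
Extension cord £23.79: everything else → 9.25% → £2.20
Used textbook £119.21: books and periodicals → 9.75% → £11.62
Acetaminophen (200 ct) £13.97: over-the-counter medicine → 3.5% → £0.49
Graphic novel £25.11: books and periodicals → 9.75% → £2.45
Total tax = £0.32 + £1.65 + £0.24 + £2.20 + £11.62 + £0.49 + £2.45 = £18.97

£18.97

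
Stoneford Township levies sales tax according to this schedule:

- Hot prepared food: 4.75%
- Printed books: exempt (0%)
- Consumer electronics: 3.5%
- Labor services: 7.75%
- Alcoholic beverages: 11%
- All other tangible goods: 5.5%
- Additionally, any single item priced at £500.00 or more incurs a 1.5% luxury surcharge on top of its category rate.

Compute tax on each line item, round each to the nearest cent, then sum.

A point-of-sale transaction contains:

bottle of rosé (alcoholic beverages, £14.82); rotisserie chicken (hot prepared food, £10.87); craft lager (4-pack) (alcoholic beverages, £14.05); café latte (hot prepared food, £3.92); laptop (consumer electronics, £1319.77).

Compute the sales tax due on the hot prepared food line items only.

£0.71

Rotisserie chicken £10.87: hot prepared food → 4.75% → £0.52
Café latte £3.92: hot prepared food → 4.75% → £0.19
Tax on hot prepared food = £0.52 + £0.19 = £0.71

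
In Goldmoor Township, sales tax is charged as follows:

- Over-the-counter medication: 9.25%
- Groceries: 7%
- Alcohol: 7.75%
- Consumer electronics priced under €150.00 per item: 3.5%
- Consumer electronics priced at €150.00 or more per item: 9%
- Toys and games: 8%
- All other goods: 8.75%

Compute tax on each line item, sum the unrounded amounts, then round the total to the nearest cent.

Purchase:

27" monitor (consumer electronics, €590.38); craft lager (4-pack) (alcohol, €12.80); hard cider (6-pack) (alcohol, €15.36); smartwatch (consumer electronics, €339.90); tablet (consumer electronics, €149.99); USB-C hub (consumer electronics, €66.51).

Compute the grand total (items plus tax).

€1268.43

27" monitor €590.38: consumer electronics, €150.00 or more → 9% → €53.1342
Craft lager (4-pack) €12.80: alcohol → 7.75% → €0.992
Hard cider (6-pack) €15.36: alcohol → 7.75% → €1.1904
Smartwatch €339.90: consumer electronics, €150.00 or more → 9% → €30.591
Tablet €149.99: consumer electronics, under €150.00 → 3.5% → €5.24965
USB-C hub €66.51: consumer electronics, under €150.00 → 3.5% → €2.32785
Subtotal = €1174.94; unrounded tax = €93.4851 → €93.49; total due = €1268.43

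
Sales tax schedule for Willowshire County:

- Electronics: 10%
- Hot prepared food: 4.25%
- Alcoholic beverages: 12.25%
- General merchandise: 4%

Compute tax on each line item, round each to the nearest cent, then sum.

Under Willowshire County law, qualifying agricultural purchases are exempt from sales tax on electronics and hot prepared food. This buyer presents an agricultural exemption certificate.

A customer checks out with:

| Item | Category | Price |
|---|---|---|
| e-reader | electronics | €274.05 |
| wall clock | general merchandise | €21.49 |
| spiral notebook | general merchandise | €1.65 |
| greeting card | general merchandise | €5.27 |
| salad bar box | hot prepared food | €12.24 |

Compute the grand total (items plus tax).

E-reader €274.05: electronics, buyer-exempt → 0% → €0.00
Wall clock €21.49: general merchandise → 4% → €0.86
Spiral notebook €1.65: general merchandise → 4% → €0.07
Greeting card €5.27: general merchandise → 4% → €0.21
Salad bar box €12.24: hot prepared food, buyer-exempt → 0% → €0.00
Subtotal = €314.70; tax = €1.14; total due = €315.84

€315.84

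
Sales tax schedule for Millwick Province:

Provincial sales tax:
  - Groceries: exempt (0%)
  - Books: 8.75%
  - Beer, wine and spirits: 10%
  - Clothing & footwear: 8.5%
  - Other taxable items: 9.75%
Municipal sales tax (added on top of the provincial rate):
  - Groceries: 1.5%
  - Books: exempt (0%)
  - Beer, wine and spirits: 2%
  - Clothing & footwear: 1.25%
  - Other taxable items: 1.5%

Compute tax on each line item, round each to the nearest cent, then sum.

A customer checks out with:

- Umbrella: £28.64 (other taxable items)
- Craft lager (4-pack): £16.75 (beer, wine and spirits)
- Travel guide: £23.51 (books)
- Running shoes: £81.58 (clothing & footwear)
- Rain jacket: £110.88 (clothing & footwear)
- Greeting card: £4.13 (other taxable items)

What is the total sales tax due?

Umbrella £28.64: other taxable items → 9.75% + 1.5% municipal = 11.25% → £3.22
Craft lager (4-pack) £16.75: beer, wine and spirits → 10% + 2% municipal = 12% → £2.01
Travel guide £23.51: books → 8.75% + 0% municipal = 8.75% → £2.06
Running shoes £81.58: clothing & footwear → 8.5% + 1.25% municipal = 9.75% → £7.95
Rain jacket £110.88: clothing & footwear → 8.5% + 1.25% municipal = 9.75% → £10.81
Greeting card £4.13: other taxable items → 9.75% + 1.5% municipal = 11.25% → £0.46
Total tax = £3.22 + £2.01 + £2.06 + £7.95 + £10.81 + £0.46 = £26.51

£26.51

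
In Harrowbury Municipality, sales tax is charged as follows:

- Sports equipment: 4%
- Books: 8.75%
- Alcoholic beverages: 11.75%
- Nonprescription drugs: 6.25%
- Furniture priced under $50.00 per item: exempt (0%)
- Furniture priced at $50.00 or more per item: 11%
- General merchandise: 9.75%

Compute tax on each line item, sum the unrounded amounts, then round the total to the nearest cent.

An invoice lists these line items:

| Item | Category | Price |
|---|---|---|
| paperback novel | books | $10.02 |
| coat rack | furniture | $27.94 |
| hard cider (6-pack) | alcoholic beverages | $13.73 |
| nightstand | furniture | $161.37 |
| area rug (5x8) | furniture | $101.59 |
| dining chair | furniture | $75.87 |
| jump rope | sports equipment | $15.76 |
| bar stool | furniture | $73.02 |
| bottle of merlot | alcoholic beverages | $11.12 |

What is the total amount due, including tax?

Paperback novel $10.02: books → 8.75% → $0.87675
Coat rack $27.94: furniture, under $50.00 → 0% → $0.00
Hard cider (6-pack) $13.73: alcoholic beverages → 11.75% → $1.613275
Nightstand $161.37: furniture, $50.00 or more → 11% → $17.7507
Area rug (5x8) $101.59: furniture, $50.00 or more → 11% → $11.1749
Dining chair $75.87: furniture, $50.00 or more → 11% → $8.3457
Jump rope $15.76: sports equipment → 4% → $0.6304
Bar stool $73.02: furniture, $50.00 or more → 11% → $8.0322
Bottle of merlot $11.12: alcoholic beverages → 11.75% → $1.3066
Subtotal = $490.42; unrounded tax = $49.730525 → $49.73; total due = $540.15

$540.15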